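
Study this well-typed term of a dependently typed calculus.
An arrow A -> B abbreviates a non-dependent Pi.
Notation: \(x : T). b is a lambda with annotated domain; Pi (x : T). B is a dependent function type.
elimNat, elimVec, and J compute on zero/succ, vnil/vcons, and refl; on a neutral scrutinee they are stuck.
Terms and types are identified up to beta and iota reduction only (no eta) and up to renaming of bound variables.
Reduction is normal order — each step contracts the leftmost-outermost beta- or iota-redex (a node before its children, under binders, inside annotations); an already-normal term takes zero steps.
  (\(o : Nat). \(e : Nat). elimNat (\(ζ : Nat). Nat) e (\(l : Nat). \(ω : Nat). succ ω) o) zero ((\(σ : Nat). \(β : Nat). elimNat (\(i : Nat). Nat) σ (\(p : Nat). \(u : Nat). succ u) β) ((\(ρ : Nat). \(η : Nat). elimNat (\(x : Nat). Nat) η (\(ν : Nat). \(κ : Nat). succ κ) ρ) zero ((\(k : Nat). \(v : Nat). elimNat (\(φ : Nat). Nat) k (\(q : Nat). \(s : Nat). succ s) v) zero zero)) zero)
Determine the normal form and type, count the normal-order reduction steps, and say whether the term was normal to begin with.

reduced normal form:
  zero
the term's type:
  Nat
normal-order step count: 12
term was already normal: no
first contracted redex: a beta-redex


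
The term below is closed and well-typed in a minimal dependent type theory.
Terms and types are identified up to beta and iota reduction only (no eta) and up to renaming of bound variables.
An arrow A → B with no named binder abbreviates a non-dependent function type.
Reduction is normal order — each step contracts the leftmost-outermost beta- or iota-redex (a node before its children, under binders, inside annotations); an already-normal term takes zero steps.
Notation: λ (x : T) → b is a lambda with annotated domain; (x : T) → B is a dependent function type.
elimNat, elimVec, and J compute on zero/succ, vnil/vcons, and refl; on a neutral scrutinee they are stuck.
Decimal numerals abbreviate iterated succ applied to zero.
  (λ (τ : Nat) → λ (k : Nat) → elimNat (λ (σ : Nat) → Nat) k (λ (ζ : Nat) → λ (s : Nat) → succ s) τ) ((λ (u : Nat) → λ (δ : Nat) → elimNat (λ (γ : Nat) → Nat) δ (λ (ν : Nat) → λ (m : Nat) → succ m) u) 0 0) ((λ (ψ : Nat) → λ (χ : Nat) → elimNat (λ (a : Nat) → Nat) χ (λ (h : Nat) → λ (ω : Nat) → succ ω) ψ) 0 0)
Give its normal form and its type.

resulting normal form:
  0
the term's type:
  Nat
observation: 9 normal-order steps normalize the term, beginning with a beta-redex.


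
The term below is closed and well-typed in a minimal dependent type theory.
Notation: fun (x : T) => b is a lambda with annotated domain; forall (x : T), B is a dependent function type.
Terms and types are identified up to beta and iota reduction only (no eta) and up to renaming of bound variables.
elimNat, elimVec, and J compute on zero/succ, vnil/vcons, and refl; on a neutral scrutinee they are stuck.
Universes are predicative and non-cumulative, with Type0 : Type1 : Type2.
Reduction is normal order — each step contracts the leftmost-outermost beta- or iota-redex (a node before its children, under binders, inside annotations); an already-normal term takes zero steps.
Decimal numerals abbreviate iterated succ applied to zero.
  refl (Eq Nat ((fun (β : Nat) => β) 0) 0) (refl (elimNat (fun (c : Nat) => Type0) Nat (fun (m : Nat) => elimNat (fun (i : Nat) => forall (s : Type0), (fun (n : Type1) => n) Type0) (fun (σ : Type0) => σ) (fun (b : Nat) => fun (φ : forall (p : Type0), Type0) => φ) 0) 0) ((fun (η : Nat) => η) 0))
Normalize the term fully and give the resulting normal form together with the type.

normal form:
  refl (Eq Nat 0 0) (refl Nat 0)
inferred type:
  Eq (Eq Nat 0 0) (refl Nat 0) (refl Nat 0)


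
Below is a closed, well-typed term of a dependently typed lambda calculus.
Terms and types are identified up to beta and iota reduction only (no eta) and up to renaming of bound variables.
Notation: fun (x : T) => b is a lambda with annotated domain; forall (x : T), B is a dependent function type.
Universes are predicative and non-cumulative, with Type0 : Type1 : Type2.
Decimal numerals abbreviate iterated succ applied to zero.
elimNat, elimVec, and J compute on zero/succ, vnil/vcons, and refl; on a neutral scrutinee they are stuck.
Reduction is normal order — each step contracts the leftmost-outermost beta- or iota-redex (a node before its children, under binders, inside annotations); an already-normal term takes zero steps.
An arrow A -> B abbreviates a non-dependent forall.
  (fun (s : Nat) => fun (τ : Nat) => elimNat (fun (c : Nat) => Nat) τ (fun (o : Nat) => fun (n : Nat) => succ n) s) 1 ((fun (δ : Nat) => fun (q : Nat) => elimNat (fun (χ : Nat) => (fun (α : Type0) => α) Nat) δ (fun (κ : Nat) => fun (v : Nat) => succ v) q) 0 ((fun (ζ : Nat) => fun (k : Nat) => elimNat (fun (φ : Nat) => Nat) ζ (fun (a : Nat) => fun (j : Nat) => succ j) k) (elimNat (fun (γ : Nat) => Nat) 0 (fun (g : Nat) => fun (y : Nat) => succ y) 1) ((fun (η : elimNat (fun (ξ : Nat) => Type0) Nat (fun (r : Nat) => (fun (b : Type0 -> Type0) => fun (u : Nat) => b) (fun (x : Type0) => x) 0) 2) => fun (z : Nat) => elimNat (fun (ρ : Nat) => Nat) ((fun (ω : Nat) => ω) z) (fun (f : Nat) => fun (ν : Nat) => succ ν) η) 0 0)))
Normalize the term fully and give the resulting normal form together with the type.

reduced normal form:
  2
the term's type:
  Nat
observation: normalization takes exactly 24 steps under the normal-order strategy.


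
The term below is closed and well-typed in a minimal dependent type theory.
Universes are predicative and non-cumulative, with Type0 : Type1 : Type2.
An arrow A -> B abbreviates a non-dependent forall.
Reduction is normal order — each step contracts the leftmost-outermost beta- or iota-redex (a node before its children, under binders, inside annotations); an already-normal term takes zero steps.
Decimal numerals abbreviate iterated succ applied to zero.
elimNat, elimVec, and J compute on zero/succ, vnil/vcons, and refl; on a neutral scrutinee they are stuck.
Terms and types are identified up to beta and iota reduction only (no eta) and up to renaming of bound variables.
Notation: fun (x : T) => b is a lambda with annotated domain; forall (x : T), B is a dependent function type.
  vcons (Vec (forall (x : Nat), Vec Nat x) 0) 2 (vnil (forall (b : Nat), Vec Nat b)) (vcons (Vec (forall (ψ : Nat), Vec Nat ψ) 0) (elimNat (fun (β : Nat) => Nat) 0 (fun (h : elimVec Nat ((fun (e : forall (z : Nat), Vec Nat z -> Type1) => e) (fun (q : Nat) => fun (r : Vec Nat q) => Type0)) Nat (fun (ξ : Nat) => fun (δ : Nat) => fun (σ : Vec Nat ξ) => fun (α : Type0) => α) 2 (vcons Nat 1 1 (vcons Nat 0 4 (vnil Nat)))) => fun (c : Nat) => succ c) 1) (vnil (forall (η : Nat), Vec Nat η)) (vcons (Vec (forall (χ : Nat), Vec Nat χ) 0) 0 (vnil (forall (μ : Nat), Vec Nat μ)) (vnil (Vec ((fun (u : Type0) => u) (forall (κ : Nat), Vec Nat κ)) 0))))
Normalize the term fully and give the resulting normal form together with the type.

normal form:
  vcons (Vec (forall (x : Nat), Vec Nat x) 0) 2 (vnil (forall (b : Nat), Vec Nat b)) (vcons (Vec (forall (ψ : Nat), Vec Nat ψ) 0) 1 (vnil (forall (β : Nat), Vec Nat β)) (vcons (Vec (forall (h : Nat), Vec Nat h) 0) 0 (vnil (forall (e : Nat), Vec Nat e)) (vnil (Vec (forall (z : Nat), Vec Nat z) 0))))
inferred type:
  Vec (Vec (forall (x : Nat), Vec Nat x) 0) 3


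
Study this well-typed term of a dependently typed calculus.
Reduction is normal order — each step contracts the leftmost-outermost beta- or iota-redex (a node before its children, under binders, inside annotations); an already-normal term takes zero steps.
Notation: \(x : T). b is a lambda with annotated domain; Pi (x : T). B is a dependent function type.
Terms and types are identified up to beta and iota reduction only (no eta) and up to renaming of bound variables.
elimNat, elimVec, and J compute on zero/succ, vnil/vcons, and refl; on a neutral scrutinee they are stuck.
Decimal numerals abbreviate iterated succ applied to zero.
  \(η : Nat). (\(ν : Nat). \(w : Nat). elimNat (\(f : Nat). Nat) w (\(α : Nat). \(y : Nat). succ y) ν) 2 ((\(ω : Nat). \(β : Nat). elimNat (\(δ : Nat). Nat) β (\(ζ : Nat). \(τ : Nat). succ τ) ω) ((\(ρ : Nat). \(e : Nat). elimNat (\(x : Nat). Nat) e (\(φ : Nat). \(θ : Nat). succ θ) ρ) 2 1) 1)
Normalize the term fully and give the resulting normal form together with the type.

normal form:
  \(η : Nat). 6
type:
  Pi (η : Nat). Nat


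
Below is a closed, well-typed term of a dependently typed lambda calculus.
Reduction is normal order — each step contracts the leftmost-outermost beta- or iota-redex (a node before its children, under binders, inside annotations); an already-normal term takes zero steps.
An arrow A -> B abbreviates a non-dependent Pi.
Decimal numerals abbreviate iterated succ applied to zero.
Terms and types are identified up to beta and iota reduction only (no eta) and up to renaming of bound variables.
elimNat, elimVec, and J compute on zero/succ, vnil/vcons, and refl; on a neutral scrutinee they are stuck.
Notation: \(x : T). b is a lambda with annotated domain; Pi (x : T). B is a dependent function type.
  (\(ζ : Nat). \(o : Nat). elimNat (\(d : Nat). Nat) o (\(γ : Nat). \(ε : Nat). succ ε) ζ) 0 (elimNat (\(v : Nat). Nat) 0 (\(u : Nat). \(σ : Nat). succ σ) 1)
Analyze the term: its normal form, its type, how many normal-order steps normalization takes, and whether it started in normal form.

normal form:
  1
type:
  Nat
normal-order step count: 7
started in normal form: no
first redex: a beta-redex


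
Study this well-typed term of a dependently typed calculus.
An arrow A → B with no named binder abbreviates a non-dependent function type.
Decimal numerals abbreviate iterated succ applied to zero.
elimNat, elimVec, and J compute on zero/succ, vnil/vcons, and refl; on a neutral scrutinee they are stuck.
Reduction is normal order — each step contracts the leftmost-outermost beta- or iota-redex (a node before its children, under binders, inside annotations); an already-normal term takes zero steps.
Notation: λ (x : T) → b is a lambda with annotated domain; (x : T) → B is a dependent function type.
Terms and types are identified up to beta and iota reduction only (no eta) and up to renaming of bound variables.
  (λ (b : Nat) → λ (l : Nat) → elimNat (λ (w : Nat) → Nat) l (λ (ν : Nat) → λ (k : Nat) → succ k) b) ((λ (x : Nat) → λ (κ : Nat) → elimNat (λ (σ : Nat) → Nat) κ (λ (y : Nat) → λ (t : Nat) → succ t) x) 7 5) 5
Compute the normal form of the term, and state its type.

normal form:
  17
inferred type:
  Nat
observation: 63 normal-order steps separate the term from its normal form.


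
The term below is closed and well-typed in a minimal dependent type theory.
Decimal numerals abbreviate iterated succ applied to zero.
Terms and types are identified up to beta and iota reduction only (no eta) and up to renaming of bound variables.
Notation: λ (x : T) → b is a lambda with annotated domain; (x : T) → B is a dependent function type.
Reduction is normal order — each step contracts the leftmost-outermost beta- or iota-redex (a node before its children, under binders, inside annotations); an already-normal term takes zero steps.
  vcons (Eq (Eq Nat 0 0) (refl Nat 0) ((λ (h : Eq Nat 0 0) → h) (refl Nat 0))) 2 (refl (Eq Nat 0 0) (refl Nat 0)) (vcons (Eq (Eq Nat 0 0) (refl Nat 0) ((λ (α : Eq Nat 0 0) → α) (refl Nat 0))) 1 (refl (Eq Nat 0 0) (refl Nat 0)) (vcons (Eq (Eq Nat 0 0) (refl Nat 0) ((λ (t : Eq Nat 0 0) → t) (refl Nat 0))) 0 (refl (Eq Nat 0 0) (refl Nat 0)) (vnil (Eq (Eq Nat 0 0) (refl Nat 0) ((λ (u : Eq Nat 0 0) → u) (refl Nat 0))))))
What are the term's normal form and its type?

reduced normal form:
  vcons (Eq (Eq Nat 0 0) (refl Nat 0) (refl Nat 0)) 2 (refl (Eq Nat 0 0) (refl Nat 0)) (vcons (Eq (Eq Nat 0 0) (refl Nat 0) (refl Nat 0)) 1 (refl (Eq Nat 0 0) (refl Nat 0)) (vcons (Eq (Eq Nat 0 0) (refl Nat 0) (refl Nat 0)) 0 (refl (Eq Nat 0 0) (refl Nat 0)) (vnil (Eq (Eq Nat 0 0) (refl Nat 0) (refl Nat 0)))))
the term's type:
  Vec (Eq (Eq Nat 0 0) (refl Nat 0) (refl Nat 0)) 3


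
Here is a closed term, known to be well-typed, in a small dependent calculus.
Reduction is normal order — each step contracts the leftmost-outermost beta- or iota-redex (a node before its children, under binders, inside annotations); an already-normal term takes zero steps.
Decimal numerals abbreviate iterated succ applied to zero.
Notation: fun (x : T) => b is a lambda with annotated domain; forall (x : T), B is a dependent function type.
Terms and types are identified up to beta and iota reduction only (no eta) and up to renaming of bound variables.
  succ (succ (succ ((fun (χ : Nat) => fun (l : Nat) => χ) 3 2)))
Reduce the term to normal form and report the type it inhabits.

normal form:
  6
inferred type:
  Nat
observation: the first redex contracted is a beta-redex; the normal form is reached in 2 normal-order steps.


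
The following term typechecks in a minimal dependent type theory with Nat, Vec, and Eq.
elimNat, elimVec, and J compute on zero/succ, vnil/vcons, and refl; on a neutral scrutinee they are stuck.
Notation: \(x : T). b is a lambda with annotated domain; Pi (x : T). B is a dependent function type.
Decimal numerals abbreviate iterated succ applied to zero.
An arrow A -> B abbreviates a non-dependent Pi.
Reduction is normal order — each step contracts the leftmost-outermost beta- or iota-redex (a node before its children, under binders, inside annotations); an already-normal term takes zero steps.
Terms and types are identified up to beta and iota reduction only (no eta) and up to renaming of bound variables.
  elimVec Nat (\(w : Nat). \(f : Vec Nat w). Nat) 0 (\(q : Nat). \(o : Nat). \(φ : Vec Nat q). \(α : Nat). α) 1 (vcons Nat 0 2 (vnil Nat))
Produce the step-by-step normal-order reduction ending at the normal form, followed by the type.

normal-order reduction sequence:
  elimVec Nat (\(w : Nat). \(f : Vec Nat w). Nat) 0 (\(q : Nat). \(o : Nat). \(φ : Vec Nat q). \(α : Nat). α) 1 (vcons Nat 0 2 (vnil Nat))
  ~> (\(w : Nat). \(f : Nat). \(q : Vec Nat w). \(o : Nat). o) 0 2 (vnil Nat) (elimVec Nat (\(φ : Nat). \(α : Vec Nat φ). Nat) 0 (\(b : Nat). \(v : Nat). \(i : Vec Nat b). \(d : Nat). d) 0 (vnil Nat))
  ~> (\(w : Nat). \(f : Vec Nat 0). \(q : Nat). q) 2 (vnil Nat) (elimVec Nat (\(o : Nat). \(φ : Vec Nat o). Nat) 0 (\(α : Nat). \(b : Nat). \(v : Vec Nat α). \(i : Nat). i) 0 (vnil Nat))
  ~> (\(w : Vec Nat 0). \(f : Nat). f) (vnil Nat) (elimVec Nat (\(q : Nat). \(o : Vec Nat q). Nat) 0 (\(φ : Nat). \(α : Nat). \(b : Vec Nat φ). \(v : Nat). v) 0 (vnil Nat))
  ~> (\(w : Nat). w) (elimVec Nat (\(f : Nat). \(q : Vec Nat f). Nat) 0 (\(o : Nat). \(φ : Nat). \(α : Vec Nat o). \(b : Nat). b) 0 (vnil Nat))
  ~> elimVec Nat (\(w : Nat). \(f : Vec Nat w). Nat) 0 (\(q : Nat). \(o : Nat). \(φ : Vec Nat q). \(α : Nat). α) 0 (vnil Nat)
  ~> 0
the term's type:
  Nat


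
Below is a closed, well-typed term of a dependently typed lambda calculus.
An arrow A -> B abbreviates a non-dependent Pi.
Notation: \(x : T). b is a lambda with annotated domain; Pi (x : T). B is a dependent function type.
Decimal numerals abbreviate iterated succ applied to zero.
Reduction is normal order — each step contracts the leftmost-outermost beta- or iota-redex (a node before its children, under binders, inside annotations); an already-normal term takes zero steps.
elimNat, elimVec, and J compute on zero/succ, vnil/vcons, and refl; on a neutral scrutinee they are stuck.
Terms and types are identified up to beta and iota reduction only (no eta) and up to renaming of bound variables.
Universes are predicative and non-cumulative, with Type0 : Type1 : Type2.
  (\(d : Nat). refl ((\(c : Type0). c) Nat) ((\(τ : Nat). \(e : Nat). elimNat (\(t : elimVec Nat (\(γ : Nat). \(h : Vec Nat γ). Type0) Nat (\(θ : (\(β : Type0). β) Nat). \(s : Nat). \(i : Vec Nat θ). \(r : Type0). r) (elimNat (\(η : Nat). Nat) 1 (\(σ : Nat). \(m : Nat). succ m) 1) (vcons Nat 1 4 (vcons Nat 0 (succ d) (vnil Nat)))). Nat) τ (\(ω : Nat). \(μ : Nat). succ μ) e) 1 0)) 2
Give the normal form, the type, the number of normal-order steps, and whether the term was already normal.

normal form:
  refl Nat 1
type:
  Eq Nat 1 1
normal-order step count: 5
started in normal form: no
first contracted redex: a beta-redex


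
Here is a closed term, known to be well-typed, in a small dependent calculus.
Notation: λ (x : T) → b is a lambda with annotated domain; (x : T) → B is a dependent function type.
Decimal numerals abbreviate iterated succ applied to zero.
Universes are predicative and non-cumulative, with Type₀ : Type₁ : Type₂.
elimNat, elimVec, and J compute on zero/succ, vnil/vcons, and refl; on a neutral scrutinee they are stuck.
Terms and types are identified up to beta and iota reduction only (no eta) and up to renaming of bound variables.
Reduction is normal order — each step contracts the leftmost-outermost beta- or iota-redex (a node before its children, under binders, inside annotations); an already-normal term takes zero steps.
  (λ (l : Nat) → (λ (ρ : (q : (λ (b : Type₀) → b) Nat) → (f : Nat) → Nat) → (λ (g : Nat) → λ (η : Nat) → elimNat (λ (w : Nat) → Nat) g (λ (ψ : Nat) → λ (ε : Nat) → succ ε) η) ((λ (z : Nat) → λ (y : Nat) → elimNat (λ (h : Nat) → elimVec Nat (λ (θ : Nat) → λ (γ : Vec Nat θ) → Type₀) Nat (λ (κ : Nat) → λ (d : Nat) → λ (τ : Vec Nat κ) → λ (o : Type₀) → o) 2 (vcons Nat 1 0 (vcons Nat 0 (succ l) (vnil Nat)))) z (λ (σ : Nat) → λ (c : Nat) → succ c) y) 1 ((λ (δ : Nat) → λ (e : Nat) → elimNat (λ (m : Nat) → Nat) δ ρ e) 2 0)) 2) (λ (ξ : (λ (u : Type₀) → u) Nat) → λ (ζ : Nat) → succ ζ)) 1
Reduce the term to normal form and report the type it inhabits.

normal form:
  5
type:
  Nat
observation: the term reaches its normal form after 34 normal-order steps.


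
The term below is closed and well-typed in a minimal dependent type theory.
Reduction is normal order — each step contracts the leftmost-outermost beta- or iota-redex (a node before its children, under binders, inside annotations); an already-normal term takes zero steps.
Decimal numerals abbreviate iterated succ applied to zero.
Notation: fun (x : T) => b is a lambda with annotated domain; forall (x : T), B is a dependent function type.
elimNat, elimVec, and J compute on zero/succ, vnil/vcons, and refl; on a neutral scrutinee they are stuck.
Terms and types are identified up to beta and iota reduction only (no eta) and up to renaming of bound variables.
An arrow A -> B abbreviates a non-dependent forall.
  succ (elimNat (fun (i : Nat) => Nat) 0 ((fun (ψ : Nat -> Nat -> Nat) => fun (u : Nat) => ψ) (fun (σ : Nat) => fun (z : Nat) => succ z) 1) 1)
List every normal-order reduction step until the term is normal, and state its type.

normal-order reduction sequence:
  succ (elimNat (fun (i : Nat) => Nat) 0 ((fun (ψ : Nat -> Nat -> Nat) => fun (u : Nat) => ψ) (fun (σ : Nat) => fun (z : Nat) => succ z) 1) 1)
  ~> succ ((fun (i : Nat -> Nat -> Nat) => fun (ψ : Nat) => i) (fun (u : Nat) => fun (σ : Nat) => succ σ) 1 0 (elimNat (fun (z : Nat) => Nat) 0 ((fun (y : Nat -> Nat -> Nat) => fun (ξ : Nat) => y) (fun (k : Nat) => fun (v : Nat) => succ v) 1) 0))
  ~> succ ((fun (i : Nat) => fun (ψ : Nat) => fun (u : Nat) => succ u) 1 0 (elimNat (fun (σ : Nat) => Nat) 0 ((fun (z : Nat -> Nat -> Nat) => fun (y : Nat) => z) (fun (ξ : Nat) => fun (k : Nat) => succ k) 1) 0))
  ~> succ ((fun (i : Nat) => fun (ψ : Nat) => succ ψ) 0 (elimNat (fun (u : Nat) => Nat) 0 ((fun (σ : Nat -> Nat -> Nat) => fun (z : Nat) => σ) (fun (y : Nat) => fun (ξ : Nat) => succ ξ) 1) 0))
  ~> succ ((fun (i : Nat) => succ i) (elimNat (fun (ψ : Nat) => Nat) 0 ((fun (u : Nat -> Nat -> Nat) => fun (σ : Nat) => u) (fun (z : Nat) => fun (y : Nat) => succ y) 1) 0))
  ~> succ (succ (elimNat (fun (i : Nat) => Nat) 0 ((fun (ψ : Nat -> Nat -> Nat) => fun (u : Nat) => ψ) (fun (σ : Nat) => fun (z : Nat) => succ z) 1) 0))
  ~> 2
type:
  Nat


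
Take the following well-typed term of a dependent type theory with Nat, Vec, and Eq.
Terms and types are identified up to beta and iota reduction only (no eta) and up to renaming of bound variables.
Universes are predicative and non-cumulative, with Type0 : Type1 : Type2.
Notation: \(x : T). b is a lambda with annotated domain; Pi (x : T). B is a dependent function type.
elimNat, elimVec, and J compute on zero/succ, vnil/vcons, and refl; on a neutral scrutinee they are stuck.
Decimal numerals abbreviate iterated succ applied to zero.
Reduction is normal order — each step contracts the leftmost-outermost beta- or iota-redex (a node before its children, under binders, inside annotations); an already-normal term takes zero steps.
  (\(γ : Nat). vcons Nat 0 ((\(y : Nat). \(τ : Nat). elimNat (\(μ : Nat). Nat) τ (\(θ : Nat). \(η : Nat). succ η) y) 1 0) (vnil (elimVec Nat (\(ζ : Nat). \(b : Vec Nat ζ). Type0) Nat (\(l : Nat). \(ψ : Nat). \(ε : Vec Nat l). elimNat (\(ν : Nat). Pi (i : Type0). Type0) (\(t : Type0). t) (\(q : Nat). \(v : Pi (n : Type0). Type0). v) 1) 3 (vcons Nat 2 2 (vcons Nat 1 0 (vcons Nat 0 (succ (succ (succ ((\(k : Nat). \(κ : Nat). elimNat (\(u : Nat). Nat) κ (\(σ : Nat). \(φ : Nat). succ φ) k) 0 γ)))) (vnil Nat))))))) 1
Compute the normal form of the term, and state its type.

resulting normal form:
  vcons Nat 0 1 (vnil Nat)
inferred type:
  Vec Nat 1


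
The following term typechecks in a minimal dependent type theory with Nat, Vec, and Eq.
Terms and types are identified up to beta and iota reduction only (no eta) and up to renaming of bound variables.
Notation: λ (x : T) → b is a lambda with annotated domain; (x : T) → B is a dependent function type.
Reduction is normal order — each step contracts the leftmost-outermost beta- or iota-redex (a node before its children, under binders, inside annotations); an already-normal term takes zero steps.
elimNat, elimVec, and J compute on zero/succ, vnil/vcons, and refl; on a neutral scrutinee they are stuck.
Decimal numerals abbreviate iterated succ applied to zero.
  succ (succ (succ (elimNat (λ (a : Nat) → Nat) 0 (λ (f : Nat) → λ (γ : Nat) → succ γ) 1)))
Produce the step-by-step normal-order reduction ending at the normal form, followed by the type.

normal-order reduction sequence:
  succ (succ (succ (elimNat (λ (a : Nat) → Nat) 0 (λ (f : Nat) → λ (γ : Nat) → succ γ) 1)))
  ~> succ (succ (succ ((λ (a : Nat) → λ (f : Nat) → succ f) 0 (elimNat (λ (γ : Nat) → Nat) 0 (λ (β : Nat) → λ (n : Nat) → succ n) 0))))
  ~> succ (succ (succ ((λ (a : Nat) → succ a) (elimNat (λ (f : Nat) → Nat) 0 (λ (γ : Nat) → λ (β : Nat) → succ β) 0))))
  ~> succ (succ (succ (succ (elimNat (λ (a : Nat) → Nat) 0 (λ (f : Nat) → λ (γ : Nat) → succ γ) 0))))
  ~> 4
inferred type:
  Nat


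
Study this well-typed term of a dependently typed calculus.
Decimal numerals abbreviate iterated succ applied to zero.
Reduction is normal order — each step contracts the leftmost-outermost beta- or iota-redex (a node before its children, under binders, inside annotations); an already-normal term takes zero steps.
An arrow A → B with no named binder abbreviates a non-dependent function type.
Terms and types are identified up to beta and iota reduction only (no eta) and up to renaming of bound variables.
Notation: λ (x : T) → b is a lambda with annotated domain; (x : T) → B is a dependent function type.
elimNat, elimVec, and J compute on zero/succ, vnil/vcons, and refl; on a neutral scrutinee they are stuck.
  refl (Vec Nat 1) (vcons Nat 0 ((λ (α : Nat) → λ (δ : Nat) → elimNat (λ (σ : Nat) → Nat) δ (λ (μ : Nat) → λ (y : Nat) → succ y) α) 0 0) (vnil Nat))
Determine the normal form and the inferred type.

reduced normal form:
  refl (Vec Nat 1) (vcons Nat 0 0 (vnil Nat))
inferred type:
  Eq (Vec Nat 1) (vcons Nat 0 0 (vnil Nat)) (vcons Nat 0 0 (vnil Nat))
observation: normalization takes exactly 3 steps under the normal-order strategy.


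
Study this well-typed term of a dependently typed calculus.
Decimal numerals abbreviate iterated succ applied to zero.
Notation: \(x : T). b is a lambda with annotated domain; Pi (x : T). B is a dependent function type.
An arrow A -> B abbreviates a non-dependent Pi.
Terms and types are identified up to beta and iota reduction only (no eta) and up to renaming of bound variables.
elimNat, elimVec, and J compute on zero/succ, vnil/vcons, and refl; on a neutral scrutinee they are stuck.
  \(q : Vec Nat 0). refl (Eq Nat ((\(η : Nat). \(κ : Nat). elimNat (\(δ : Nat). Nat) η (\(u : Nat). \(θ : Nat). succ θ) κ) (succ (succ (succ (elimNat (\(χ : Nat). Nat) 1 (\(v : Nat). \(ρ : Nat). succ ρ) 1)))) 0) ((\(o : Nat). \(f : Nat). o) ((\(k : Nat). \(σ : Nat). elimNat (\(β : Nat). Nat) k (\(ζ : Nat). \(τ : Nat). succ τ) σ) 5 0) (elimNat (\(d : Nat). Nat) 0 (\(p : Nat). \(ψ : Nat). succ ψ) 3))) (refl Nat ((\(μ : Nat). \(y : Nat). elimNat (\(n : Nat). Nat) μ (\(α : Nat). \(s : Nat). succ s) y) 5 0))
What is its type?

inferred type:
  Vec Nat 0 -> Eq (Eq Nat 5 5) (refl Nat 5) (refl Nat 5)


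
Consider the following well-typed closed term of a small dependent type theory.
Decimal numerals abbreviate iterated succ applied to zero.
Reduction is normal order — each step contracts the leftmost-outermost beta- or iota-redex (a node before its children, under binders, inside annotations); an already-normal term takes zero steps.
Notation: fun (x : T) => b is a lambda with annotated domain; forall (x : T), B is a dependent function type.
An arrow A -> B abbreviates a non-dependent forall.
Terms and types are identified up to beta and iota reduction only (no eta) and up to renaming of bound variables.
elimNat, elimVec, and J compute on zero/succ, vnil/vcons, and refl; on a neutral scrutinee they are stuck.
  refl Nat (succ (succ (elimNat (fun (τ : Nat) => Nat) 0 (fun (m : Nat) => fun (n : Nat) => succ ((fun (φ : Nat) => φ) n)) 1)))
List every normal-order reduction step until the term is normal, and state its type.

normal-order reduction sequence:
  refl Nat (succ (succ (elimNat (fun (τ : Nat) => Nat) 0 (fun (m : Nat) => fun (n : Nat) => succ ((fun (φ : Nat) => φ) n)) 1)))
  ~> refl Nat (succ (succ ((fun (τ : Nat) => fun (m : Nat) => succ ((fun (n : Nat) => n) m)) 0 (elimNat (fun (φ : Nat) => Nat) 0 (fun (δ : Nat) => fun (ζ : Nat) => succ ((fun (g : Nat) => g) ζ)) 0))))
  ~> refl Nat (succ (succ ((fun (τ : Nat) => succ ((fun (m : Nat) => m) τ)) (elimNat (fun (n : Nat) => Nat) 0 (fun (φ : Nat) => fun (δ : Nat) => succ ((fun (ζ : Nat) => ζ) δ)) 0))))
  ~> refl Nat (succ (succ (succ ((fun (τ : Nat) => τ) (elimNat (fun (m : Nat) => Nat) 0 (fun (n : Nat) => fun (φ : Nat) => succ ((fun (δ : Nat) => δ) φ)) 0)))))
  ~> refl Nat (succ (succ (succ (elimNat (fun (τ : Nat) => Nat) 0 (fun (m : Nat) => fun (n : Nat) => succ ((fun (φ : Nat) => φ) n)) 0))))
  ~> refl Nat 3
the term's type:
  Eq Nat 3 3


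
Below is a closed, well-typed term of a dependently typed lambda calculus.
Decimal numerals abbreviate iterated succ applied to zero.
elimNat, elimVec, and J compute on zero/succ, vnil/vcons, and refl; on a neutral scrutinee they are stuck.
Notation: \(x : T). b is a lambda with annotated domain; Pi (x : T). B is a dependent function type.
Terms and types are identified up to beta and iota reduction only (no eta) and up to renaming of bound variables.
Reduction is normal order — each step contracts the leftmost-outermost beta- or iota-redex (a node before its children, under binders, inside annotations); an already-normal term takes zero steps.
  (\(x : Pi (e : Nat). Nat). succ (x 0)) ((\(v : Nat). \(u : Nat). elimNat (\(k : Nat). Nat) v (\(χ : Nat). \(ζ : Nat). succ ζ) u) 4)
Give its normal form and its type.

reduced normal form:
  5
the term's type:
  Nat
observation: 4 normal-order steps normalize the term, beginning with a beta-redex.


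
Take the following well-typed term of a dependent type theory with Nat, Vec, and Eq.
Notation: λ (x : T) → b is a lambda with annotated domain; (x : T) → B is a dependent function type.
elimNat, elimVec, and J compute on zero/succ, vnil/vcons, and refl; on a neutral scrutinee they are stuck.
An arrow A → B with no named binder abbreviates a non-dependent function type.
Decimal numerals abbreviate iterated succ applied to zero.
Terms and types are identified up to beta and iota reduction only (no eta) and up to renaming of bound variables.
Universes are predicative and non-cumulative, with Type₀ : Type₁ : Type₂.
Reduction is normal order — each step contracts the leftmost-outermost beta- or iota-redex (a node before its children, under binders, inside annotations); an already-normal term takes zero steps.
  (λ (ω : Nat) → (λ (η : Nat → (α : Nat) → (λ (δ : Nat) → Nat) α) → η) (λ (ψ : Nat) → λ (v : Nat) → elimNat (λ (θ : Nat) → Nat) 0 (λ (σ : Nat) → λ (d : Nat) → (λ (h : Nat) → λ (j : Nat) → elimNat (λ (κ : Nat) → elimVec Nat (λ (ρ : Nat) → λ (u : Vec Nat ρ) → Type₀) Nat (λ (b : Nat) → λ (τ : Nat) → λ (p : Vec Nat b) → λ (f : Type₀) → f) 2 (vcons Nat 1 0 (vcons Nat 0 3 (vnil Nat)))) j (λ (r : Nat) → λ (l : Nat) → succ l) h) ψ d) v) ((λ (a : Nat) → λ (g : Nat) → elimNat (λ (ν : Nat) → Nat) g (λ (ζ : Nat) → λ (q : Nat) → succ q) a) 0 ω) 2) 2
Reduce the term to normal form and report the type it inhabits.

resulting normal form:
  4
type:
  Nat
observation: 57 normal-order steps separate the term from its normal form.


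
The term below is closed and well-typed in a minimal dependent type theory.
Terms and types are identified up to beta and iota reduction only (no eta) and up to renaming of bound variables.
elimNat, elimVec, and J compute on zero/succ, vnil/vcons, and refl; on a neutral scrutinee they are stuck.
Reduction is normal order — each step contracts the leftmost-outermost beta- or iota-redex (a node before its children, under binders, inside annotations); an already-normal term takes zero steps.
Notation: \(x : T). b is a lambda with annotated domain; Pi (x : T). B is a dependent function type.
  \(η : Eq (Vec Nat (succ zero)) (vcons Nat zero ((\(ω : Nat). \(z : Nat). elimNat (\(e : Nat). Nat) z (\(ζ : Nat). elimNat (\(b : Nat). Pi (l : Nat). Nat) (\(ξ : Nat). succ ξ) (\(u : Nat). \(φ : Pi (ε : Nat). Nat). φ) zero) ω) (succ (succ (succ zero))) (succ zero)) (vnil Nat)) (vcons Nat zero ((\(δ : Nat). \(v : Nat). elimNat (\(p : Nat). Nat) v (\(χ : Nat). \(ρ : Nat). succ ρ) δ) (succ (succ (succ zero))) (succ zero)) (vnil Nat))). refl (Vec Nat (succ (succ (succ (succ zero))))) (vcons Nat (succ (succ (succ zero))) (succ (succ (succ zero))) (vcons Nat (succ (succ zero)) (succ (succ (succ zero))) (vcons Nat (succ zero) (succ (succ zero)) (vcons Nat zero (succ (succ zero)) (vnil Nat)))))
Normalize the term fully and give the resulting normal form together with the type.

normal form:
  \(η : Eq (Vec Nat (succ zero)) (vcons Nat zero (succ (succ (succ (succ zero)))) (vnil Nat)) (vcons Nat zero (succ (succ (succ (succ zero)))) (vnil Nat))). refl (Vec Nat (succ (succ (succ (succ zero))))) (vcons Nat (succ (succ (succ zero))) (succ (succ (succ zero))) (vcons Nat (succ (succ zero)) (succ (succ (succ zero))) (vcons Nat (succ zero) (succ (succ zero)) (vcons Nat zero (succ (succ zero)) (vnil Nat)))))
inferred type:
  Pi (η : Eq (Vec Nat (succ zero)) (vcons Nat zero (succ (succ (succ (succ zero)))) (vnil Nat)) (vcons Nat zero (succ (succ (succ (succ zero)))) (vnil Nat))). Eq (Vec Nat (succ (succ (succ (succ zero))))) (vcons Nat (succ (succ (succ zero))) (succ (succ (succ zero))) (vcons Nat (succ (succ zero)) (succ (succ (succ zero))) (vcons Nat (succ zero) (succ (succ zero)) (vcons Nat zero (succ (succ zero)) (vnil Nat))))) (vcons Nat (succ (succ (succ zero))) (succ (succ (succ zero))) (vcons Nat (succ (succ zero)) (succ (succ (succ zero))) (vcons Nat (succ zero) (succ (succ zero)) (vcons Nat zero (succ (succ zero)) (vnil Nat)))))
observation: normalization takes exactly 27 steps under the normal-order strategy.


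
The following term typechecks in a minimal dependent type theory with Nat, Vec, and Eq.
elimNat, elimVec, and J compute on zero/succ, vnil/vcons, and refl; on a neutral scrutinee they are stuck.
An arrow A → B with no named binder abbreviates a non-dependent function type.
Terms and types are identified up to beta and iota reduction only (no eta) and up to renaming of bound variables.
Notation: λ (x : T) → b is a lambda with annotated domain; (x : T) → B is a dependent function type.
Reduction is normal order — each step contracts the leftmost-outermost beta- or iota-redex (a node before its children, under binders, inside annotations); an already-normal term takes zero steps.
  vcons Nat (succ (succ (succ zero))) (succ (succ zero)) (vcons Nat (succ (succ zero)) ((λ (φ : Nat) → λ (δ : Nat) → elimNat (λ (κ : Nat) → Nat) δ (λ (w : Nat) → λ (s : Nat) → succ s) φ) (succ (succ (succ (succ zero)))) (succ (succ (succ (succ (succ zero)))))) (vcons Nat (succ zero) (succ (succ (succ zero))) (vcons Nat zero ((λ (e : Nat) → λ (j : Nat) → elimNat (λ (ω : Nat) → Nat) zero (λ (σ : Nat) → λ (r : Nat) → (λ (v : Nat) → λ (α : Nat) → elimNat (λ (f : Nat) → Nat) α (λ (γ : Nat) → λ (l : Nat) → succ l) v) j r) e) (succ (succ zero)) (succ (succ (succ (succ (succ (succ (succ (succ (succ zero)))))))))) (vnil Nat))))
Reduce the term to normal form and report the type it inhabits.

reduced normal form:
  vcons Nat (succ (succ (succ zero))) (succ (succ zero)) (vcons Nat (succ (succ zero)) (succ (succ (succ (succ (succ (succ (succ (succ (succ zero))))))))) (vcons Nat (succ zero) (succ (succ (succ zero))) (vcons Nat zero (succ (succ (succ (succ (succ (succ (succ (succ (succ (succ (succ (succ (succ (succ (succ (succ (succ (succ zero)))))))))))))))))) (vnil Nat))))
the term's type:
  Vec Nat (succ (succ (succ (succ zero))))
observation: the first redex contracted is a beta-redex; the normal form is reached in 84 normal-order steps.


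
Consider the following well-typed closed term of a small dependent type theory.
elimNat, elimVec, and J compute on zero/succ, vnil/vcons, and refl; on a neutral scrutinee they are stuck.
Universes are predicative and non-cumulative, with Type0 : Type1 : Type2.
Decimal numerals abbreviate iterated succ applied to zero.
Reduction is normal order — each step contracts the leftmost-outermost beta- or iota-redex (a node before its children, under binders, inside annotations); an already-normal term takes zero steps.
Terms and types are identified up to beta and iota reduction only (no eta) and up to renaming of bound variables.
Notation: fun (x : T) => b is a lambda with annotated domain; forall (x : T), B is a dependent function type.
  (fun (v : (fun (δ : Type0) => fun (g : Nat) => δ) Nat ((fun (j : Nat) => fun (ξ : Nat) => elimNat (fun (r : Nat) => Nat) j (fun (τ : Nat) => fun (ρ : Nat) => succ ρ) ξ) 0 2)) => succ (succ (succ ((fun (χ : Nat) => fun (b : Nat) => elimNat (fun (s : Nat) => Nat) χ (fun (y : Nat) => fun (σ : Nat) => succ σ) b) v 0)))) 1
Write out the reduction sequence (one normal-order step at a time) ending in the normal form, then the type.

reduction (normal order):
  (fun (v : (fun (δ : Type0) => fun (g : Nat) => δ) Nat ((fun (j : Nat) => fun (ξ : Nat) => elimNat (fun (r : Nat) => Nat) j (fun (τ : Nat) => fun (ρ : Nat) => succ ρ) ξ) 0 2)) => succ (succ (succ ((fun (χ : Nat) => fun (b : Nat) => elimNat (fun (s : Nat) => Nat) χ (fun (y : Nat) => fun (σ : Nat) => succ σ) b) v 0)))) 1
  ~> succ (succ (succ ((fun (v : Nat) => fun (δ : Nat) => elimNat (fun (g : Nat) => Nat) v (fun (j : Nat) => fun (ξ : Nat) => succ ξ) δ) 1 0)))
  ~> succ (succ (succ ((fun (v : Nat) => elimNat (fun (δ : Nat) => Nat) 1 (fun (g : Nat) => fun (j : Nat) => succ j) v) 0)))
  ~> succ (succ (succ (elimNat (fun (v : Nat) => Nat) 1 (fun (δ : Nat) => fun (g : Nat) => succ g) 0)))
  ~> 4
the term's type:
  Nat


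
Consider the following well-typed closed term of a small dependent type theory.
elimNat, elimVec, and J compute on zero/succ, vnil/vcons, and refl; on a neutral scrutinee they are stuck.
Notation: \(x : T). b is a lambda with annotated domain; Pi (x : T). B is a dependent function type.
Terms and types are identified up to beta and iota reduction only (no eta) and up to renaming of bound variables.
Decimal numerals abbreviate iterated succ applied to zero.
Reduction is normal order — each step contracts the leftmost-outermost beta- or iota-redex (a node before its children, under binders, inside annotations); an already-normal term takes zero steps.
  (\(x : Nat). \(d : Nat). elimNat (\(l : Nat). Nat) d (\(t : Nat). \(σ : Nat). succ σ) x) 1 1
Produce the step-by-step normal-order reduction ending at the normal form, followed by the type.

normal-order reduction:
  (\(x : Nat). \(d : Nat). elimNat (\(l : Nat). Nat) d (\(t : Nat). \(σ : Nat). succ σ) x) 1 1
  ~> (\(x : Nat). elimNat (\(d : Nat). Nat) x (\(l : Nat). \(t : Nat). succ t) 1) 1
  ~> elimNat (\(x : Nat). Nat) 1 (\(d : Nat). \(l : Nat). succ l) 1
  ~> (\(x : Nat). \(d : Nat). succ d) 0 (elimNat (\(l : Nat). Nat) 1 (\(t : Nat). \(σ : Nat). succ σ) 0)
  ~> (\(x : Nat). succ x) (elimNat (\(d : Nat). Nat) 1 (\(l : Nat). \(t : Nat). succ t) 0)
  ~> succ (elimNat (\(x : Nat). Nat) 1 (\(d : Nat). \(l : Nat). succ l) 0)
  ~> 2
the term's type:
  Nat


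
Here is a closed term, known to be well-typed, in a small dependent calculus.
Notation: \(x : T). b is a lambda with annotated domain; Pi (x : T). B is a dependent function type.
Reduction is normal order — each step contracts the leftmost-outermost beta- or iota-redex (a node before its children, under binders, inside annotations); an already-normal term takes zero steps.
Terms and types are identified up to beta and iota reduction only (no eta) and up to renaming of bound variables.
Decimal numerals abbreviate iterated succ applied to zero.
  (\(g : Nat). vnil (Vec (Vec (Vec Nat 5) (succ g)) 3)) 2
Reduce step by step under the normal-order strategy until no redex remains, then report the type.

normal-order reduction:
  (\(g : Nat). vnil (Vec (Vec (Vec Nat 5) (succ g)) 3)) 2
  ~> vnil (Vec (Vec (Vec Nat 5) 3) 3)
inferred type:
  Vec (Vec (Vec (Vec Nat 5) 3) 3) 0


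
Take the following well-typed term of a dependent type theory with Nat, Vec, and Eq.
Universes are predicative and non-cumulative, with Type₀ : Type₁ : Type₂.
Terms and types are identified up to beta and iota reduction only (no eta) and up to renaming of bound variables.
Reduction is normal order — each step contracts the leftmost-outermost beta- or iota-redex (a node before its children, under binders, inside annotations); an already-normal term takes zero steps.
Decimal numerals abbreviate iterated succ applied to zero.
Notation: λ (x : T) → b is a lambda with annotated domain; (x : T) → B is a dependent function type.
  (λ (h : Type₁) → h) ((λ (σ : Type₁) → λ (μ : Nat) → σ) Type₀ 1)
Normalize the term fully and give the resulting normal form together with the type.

reduced normal form:
  Type₀
type:
  Type₁


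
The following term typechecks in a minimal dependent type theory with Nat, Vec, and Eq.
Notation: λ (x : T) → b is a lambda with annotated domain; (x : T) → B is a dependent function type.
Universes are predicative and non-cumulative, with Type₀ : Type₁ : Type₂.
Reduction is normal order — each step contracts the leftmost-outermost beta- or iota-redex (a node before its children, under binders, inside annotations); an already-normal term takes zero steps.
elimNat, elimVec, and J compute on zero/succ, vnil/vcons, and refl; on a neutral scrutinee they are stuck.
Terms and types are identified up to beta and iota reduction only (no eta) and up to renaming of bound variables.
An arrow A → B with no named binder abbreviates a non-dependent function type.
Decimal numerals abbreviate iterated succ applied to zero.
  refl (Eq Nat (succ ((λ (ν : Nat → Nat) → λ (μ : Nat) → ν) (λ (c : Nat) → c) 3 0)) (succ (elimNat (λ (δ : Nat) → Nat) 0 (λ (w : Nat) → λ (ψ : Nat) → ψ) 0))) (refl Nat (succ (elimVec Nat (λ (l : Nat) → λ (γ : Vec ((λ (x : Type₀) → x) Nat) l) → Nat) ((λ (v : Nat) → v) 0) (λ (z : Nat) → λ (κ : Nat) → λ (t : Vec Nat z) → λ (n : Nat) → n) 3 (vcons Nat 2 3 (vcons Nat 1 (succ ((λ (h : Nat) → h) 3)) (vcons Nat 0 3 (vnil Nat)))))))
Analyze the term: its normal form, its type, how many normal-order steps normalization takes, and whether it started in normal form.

resulting normal form:
  refl (Eq Nat 1 1) (refl Nat 1)
inferred type:
  Eq (Eq Nat 1 1) (refl Nat 1) (refl Nat 1)
normal-order step count: 21
started in normal form: no
first contracted redex: a beta-redex
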